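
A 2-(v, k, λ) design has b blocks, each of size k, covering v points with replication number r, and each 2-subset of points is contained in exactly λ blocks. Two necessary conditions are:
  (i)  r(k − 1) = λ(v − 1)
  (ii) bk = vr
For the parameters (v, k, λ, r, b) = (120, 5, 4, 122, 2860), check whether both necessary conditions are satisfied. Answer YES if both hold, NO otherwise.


Condition (i): r(k − 1) = 122·4 = 488; λ(v − 1) = 4·119 = 476. Match? NO.
Condition (ii): bk = 2860·5 = 14300; vr = 120·122 = 14640. Match? NO.
Both conditions hold? NO.

NO


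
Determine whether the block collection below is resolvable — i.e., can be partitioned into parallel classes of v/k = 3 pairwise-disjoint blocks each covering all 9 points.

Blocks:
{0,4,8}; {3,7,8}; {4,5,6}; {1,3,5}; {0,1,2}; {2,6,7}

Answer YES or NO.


v = 9, block size k = 3, number of blocks = 6.
For resolvability, blocks must partition into parallel classes of size v/k = 3.
Total blocks must therefore be a multiple of 3: 6 = 3·2 + 0 ⇒ divisible ✓.
Greedy packing gives 2 candidate class(es). Each should be a full parallel class (size 3, covers all 9 points).
  Class 1 (3 blocks): {0,4,8}; {1,3,5}; {2,6,7}. Points covered: [0, 1, 2, 3, 4, 5, 6, 7, 8].
  Class 2 (3 blocks): {3,7,8}; {4,5,6}; {0,1,2}. Points covered: [0, 1, 2, 3, 4, 5, 6, 7, 8].
All classes full (size 3)? YES. All classes cover every point? YES.
Resolvable? YES.

YES


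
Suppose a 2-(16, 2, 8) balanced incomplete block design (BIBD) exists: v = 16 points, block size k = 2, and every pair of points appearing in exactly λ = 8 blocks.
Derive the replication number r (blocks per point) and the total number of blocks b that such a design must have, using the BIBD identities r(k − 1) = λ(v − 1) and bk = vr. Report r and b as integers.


Any 2-(v, k, λ) BIBD satisfies two necessary conditions:
  (i)  Each point sits in r blocks, and counting incidences through any fixed point gives r(k − 1) = λ(v − 1), so r = λ(v − 1)/(k − 1).
  (ii) Total incidences bk = vr, so b = vr/k.
Step 1: r = λ(v − 1)/(k − 1) = 8·(16 − 1)/(2 − 1) = 8·15/1 = 120/1 = 120.
Step 2: b = vr/k = 16·120/2 = 1920/2 = 960.
Check integrality: r = 120 ∈ Z ✓, b = 960 ∈ Z ✓.
(These identities are necessary conditions: they determine r and b for any design with these parameters, but do not by themselves prove that one exists.)

r = 120, b = 960.


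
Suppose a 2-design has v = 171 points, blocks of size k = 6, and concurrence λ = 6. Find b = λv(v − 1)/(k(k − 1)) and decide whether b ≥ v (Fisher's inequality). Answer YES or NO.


r = λ(v − 1)/(k − 1) = 6·170/5 = 204.
b = vr/k = 171·204/6 = 5814.
Fisher's inequality: b ≥ v ⇔ 5814 ≥ 171? YES.

YES


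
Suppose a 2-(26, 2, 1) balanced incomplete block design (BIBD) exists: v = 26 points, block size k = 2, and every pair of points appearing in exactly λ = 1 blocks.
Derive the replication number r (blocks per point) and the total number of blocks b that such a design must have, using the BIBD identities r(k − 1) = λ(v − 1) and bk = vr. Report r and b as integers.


Any 2-(v, k, λ) BIBD satisfies two necessary conditions:
  (i)  Each point sits in r blocks, and counting incidences through any fixed point gives r(k − 1) = λ(v − 1), so r = λ(v − 1)/(k − 1).
  (ii) Total incidences bk = vr, so b = vr/k.
Step 1: r = λ(v − 1)/(k − 1) = 1·(26 − 1)/(2 − 1) = 1·25/1 = 25/1 = 25.
Step 2: b = vr/k = 26·25/2 = 650/2 = 325.
Check integrality: r = 25 ∈ Z ✓, b = 325 ∈ Z ✓.
(These identities are necessary conditions: they determine r and b for any design with these parameters, but do not by themselves prove that one exists.)

r = 25, b = 325.


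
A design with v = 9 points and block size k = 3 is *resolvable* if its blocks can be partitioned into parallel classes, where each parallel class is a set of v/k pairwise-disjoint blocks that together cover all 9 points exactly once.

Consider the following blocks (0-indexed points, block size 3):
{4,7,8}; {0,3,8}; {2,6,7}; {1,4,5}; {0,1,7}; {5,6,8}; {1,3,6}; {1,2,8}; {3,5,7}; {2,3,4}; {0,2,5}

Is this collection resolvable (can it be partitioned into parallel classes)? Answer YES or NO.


v = 9, block size k = 3, number of blocks = 11.
For resolvability, blocks must partition into parallel classes of size v/k = 3.
Total blocks must therefore be a multiple of 3: 11 = 3·3 + 2 ⇒ not divisible ✗.
Resolvable? NO.

NO


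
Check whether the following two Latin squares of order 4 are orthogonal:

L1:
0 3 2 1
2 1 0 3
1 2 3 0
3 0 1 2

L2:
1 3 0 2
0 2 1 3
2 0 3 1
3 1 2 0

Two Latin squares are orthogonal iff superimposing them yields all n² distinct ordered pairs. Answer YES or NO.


Form the n² = 16 superimposed pairs (L1[i][j], L2[i][j]), row by row (rows and columns indexed from 0):
row 0: (0,1) (3,3) (2,0) (1,2)
row 1: (2,0) (1,2) (0,1) (3,3)
row 2: (1,2) (2,0) (3,3) (0,1)
row 3: (3,3) (0,1) (1,2) (2,0)
Orthogonality requires all 16 pairs distinct.
But the pair (2,0) repeats: cell (0,2) has L1 = 2, L2 = 0, and cell (1,0) has L1 = 2, L2 = 0.
A repeated pair means some other pair never occurs (only 4 distinct pairs out of 16), so the squares are not orthogonal.
Conclusion: NO.

NO


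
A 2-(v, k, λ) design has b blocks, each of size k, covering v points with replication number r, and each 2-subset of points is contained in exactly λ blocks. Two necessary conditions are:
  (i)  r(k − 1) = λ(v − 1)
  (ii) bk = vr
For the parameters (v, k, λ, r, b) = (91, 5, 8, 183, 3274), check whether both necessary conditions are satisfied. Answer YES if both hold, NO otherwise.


Condition (i): r(k − 1) = 183·4 = 732; λ(v − 1) = 8·90 = 720. Match? NO.
Condition (ii): bk = 3274·5 = 16370; vr = 91·183 = 16653. Match? NO.
Both conditions hold? NO.

NO


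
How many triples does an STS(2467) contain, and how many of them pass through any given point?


An STS(v) is a 2-(v, 3, 1) BIBD: block size k = 3, λ = 1.
Replication: r(k − 1) = λ(v − 1) ⇒ r·2 = 2467 − 1 = 2466 ⇒ r = 1233.
Block count: bk = vr ⇒ b·3 = 2467·1233 = 3041811 ⇒ b = 1013937.

r = 1233, b = 1013937.


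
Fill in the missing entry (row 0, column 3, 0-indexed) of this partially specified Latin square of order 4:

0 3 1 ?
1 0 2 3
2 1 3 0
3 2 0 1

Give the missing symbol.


Row 0 contains symbols [0, 1, 3] — missing [2].
Column 3 contains symbols [0, 1, 3] — missing [2].
The missing symbol must appear in both missing sets; intersection = [2].
Therefore the hidden value is 2.

Missing value = 2.


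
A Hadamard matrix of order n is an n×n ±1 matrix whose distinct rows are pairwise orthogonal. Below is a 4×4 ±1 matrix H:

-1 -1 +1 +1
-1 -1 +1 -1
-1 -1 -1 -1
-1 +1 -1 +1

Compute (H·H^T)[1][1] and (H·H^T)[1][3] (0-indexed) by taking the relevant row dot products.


Row 1 of H: [-1, -1, 1, -1].
Row 3 of H: [-1, 1, -1, 1].
(H·H^T)[1][1] = Σ_j H[1][j]·H[1][j] = (-1)² + (-1)² + (1)² + (-1)² = 1 + 1 + 1 + 1 = 4.
(H·H^T)[1][3] = Σ_j H[1][j]·H[3][j] = (-1)·(-1) + (-1)·(1) + (1)·(-1) + (-1)·(1) = 1 + -1 + -1 + -1 = -2.
Rows 1 and 3 are not orthogonal (dot product = -2 ≠ 0), so H is not a Hadamard matrix.

(1,1) entry = 4; (1,3) entry = -2.


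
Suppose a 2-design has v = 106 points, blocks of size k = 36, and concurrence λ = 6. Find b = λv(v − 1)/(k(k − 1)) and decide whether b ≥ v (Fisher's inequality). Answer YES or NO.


b = λv(v − 1)/(k(k − 1)) = 6·106·105/(36·35) = 66780/1260 = 53.
Compare with v = 106: b < v, so Fisher's inequality fails.

NO


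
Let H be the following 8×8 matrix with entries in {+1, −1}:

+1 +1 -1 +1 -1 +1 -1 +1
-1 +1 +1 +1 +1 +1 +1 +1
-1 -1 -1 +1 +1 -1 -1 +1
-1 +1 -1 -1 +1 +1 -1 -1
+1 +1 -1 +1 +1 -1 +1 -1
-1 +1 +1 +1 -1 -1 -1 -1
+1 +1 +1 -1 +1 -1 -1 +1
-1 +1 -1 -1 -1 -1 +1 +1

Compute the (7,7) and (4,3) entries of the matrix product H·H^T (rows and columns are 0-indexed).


Row 3 of H: [-1, 1, -1, -1, 1, 1, -1, -1].
Row 4 of H: [1, 1, -1, 1, 1, -1, 1, -1].
Row 7 of H: [-1, 1, -1, -1, -1, -1, 1, 1].
(H·H^T)[7][7] = Σ_j H[7][j]·H[7][j] = (-1)² + (1)² + (-1)² + (-1)² + (-1)² + (-1)² + (1)² + (1)² = 1 + 1 + 1 + 1 + 1 + 1 + 1 + 1 = 8.
(H·H^T)[4][3] = Σ_j H[4][j]·H[3][j] = (1)·(-1) + (1)·(1) + (-1)·(-1) + (1)·(-1) + (1)·(1) + (-1)·(1) + (1)·(-1) + (-1)·(-1) = -1 + 1 + 1 + -1 + 1 + -1 + -1 + 1 = 0.
So rows 4 and 3 are orthogonal; the diagonal entry equals n = 8.

(7,7) entry = 8; (4,3) entry = 0.


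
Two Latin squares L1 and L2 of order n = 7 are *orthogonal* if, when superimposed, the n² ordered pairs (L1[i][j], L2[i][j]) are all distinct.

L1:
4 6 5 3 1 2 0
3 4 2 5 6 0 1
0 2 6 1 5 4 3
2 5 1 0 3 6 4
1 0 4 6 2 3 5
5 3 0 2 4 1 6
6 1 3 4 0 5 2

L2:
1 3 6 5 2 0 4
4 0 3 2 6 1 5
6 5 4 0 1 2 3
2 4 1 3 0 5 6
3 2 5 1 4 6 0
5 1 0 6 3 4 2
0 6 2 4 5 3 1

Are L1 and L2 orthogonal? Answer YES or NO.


Form the n² = 49 superimposed pairs (L1[i][j], L2[i][j]), row by row (rows and columns indexed from 0):
row 0: (4,1) (6,3) (5,6) (3,5) (1,2) (2,0) (0,4)
row 1: (3,4) (4,0) (2,3) (5,2) (6,6) (0,1) (1,5)
row 2: (0,6) (2,5) (6,4) (1,0) (5,1) (4,2) (3,3)
row 3: (2,2) (5,4) (1,1) (0,3) (3,0) (6,5) (4,6)
row 4: (1,3) (0,2) (4,5) (6,1) (2,4) (3,6) (5,0)
row 5: (5,5) (3,1) (0,0) (2,6) (4,3) (1,4) (6,2)
row 6: (6,0) (1,6) (3,2) (4,4) (0,5) (5,3) (2,1)
Orthogonality requires all 49 pairs distinct.
Check by first coordinate: for each symbol s of L1, list the L2 entries in the n cells where L1 = s; they must all differ.
  L1 = 0: L2 entries (in reading order) 4, 1, 6, 3, 2, 0, 5 — all 7 distinct ✓
  L1 = 1: L2 entries (in reading order) 2, 5, 0, 1, 3, 4, 6 — all 7 distinct ✓
  L1 = 2: L2 entries (in reading order) 0, 3, 5, 2, 4, 6, 1 — all 7 distinct ✓
  L1 = 3: L2 entries (in reading order) 5, 4, 3, 0, 6, 1, 2 — all 7 distinct ✓
  L1 = 4: L2 entries (in reading order) 1, 0, 2, 6, 5, 3, 4 — all 7 distinct ✓
  L1 = 5: L2 entries (in reading order) 6, 2, 1, 4, 0, 5, 3 — all 7 distinct ✓
  L1 = 6: L2 entries (in reading order) 3, 6, 4, 5, 1, 2, 0 — all 7 distinct ✓
Every symbol of L1 meets every symbol of L2 exactly once, so all 49 pairs are distinct (49 of 49).
Conclusion: YES.

YES


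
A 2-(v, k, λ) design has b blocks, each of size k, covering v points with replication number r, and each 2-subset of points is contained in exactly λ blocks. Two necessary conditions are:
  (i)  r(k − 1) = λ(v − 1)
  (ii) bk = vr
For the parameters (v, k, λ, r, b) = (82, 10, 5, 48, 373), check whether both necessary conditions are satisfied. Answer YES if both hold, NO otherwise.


Condition (i): r(k − 1) = 48·9 = 432; λ(v − 1) = 5·81 = 405. Match? NO.
Condition (ii): bk = 373·10 = 3730; vr = 82·48 = 3936. Match? NO.
Both conditions hold? NO.

NO


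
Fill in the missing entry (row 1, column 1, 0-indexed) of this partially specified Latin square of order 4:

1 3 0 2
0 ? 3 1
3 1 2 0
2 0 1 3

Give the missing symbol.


Row 1 contains symbols [0, 1, 3] — missing [2].
Column 1 contains symbols [0, 1, 3] — missing [2].
The missing symbol must appear in both missing sets; intersection = [2].
Therefore the hidden value is 2.

Missing value = 2.


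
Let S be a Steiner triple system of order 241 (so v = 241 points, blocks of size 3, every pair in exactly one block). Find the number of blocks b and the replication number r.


An STS(v) is a 2-(v, 3, 1) BIBD: block size k = 3, λ = 1.
Replication: r(k − 1) = λ(v − 1) ⇒ r·2 = 241 − 1 = 240 ⇒ r = 120.
Block count: b = v(v − 1)/6 = 241·240/6 = 57840/6 = 9640.
(Check via bk = vr: 9640·3 = 28920 = 241·120 = 28920 ✓.)

r = 120, b = 9640.


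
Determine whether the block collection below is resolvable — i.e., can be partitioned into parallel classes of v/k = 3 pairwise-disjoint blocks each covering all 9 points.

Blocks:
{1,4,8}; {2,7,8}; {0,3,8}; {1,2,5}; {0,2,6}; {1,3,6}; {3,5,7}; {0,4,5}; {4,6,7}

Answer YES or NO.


v = 9, block size k = 3, number of blocks = 9.
For resolvability, blocks must partition into parallel classes of size v/k = 3.
Total blocks must therefore be a multiple of 3: 9 = 3·3 + 0 ⇒ divisible ✓.
Greedy packing gives 3 candidate class(es). Each should be a full parallel class (size 3, covers all 9 points).
  Class 1 (3 blocks): {1,4,8}; {0,2,6}; {3,5,7}. Points covered: [0, 1, 2, 3, 4, 5, 6, 7, 8].
  Class 2 (3 blocks): {2,7,8}; {1,3,6}; {0,4,5}. Points covered: [0, 1, 2, 3, 4, 5, 6, 7, 8].
  Class 3 (3 blocks): {0,3,8}; {1,2,5}; {4,6,7}. Points covered: [0, 1, 2, 3, 4, 5, 6, 7, 8].
All classes full (size 3)? YES. All classes cover every point? YES.
Resolvable? YES.

YES


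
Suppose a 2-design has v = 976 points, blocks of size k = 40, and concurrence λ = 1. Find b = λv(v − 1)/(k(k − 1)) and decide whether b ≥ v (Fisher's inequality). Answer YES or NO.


b = λv(v − 1)/(k(k − 1)) = 1·976·975/(40·39) = 951600/1560 = 610.
Compare with v = 976: b < v, so Fisher's inequality fails.

NO


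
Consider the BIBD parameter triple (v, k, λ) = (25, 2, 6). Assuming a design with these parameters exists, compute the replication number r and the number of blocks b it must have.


Any 2-(v, k, λ) BIBD satisfies two necessary conditions:
  (i)  Each point sits in r blocks, and counting incidences through any fixed point gives r(k − 1) = λ(v − 1), so r = λ(v − 1)/(k − 1).
  (ii) Total incidences bk = vr, so b = vr/k.
Step 1: r = λ(v − 1)/(k − 1) = 6·(25 − 1)/(2 − 1) = 6·24/1 = 144/1 = 144.
Step 2: b = vr/k = 25·144/2 = 3600/2 = 1800.
Check integrality: r = 144 ∈ Z ✓, b = 1800 ∈ Z ✓.
(These identities are necessary conditions: they determine r and b for any design with these parameters, but do not by themselves prove that one exists.)

r = 144, b = 1800.


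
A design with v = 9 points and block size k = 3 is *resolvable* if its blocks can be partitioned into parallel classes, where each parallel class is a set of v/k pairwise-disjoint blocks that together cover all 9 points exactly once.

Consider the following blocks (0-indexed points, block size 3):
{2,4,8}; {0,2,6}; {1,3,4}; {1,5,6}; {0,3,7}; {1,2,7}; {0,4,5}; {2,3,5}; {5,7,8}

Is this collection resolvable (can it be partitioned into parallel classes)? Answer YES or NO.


v = 9, block size k = 3, number of blocks = 9.
For resolvability, blocks must partition into parallel classes of size v/k = 3.
Total blocks must therefore be a multiple of 3: 9 = 3·3 + 0 ⇒ divisible ✓.
Consider block {1,2,7}. The only other block(s) in the collection disjoint from it are {0,4,5} — just 1 block(s). Any parallel class containing {1,2,7} would need 2 other blocks each disjoint from it, so no parallel class of size 3 can contain {1,2,7}.
Since every block must belong to some parallel class in a resolution, the collection cannot be partitioned into parallel classes.
Resolvable? NO.

NO


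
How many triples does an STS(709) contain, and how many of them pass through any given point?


An STS(v) is a 2-(v, 3, 1) BIBD: block size k = 3, λ = 1.
Replication: r(k − 1) = λ(v − 1) ⇒ r·2 = 709 − 1 = 708 ⇒ r = 354.
Block count: b = v(v − 1)/6 = 709·708/6 = 501972/6 = 83662.
(Check via bk = vr: 83662·3 = 250986 = 709·354 = 250986 ✓.)

r = 354, b = 83662.


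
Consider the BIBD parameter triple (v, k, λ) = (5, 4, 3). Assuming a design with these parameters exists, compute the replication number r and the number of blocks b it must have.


Any 2-(v, k, λ) BIBD satisfies two necessary conditions:
  (i)  Each point sits in r blocks, and counting incidences through any fixed point gives r(k − 1) = λ(v − 1), so r = λ(v − 1)/(k − 1).
  (ii) Total incidences bk = vr, so b = vr/k.
Step 1: r = λ(v − 1)/(k − 1) = 3·(5 − 1)/(4 − 1) = 3·4/3 = 12/3 = 4.
Step 2: b = vr/k = 5·4/4 = 20/4 = 5.
Check integrality: r = 4 ∈ Z ✓, b = 5 ∈ Z ✓.
(These identities are necessary conditions: they determine r and b for any design with these parameters, but do not by themselves prove that one exists.)

r = 4, b = 5.


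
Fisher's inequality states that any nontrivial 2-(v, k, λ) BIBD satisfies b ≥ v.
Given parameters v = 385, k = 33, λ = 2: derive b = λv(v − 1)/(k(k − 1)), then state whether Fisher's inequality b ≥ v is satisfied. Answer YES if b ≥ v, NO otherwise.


r = λ(v − 1)/(k − 1) = 2·384/32 = 24.
b = vr/k = 385·24/33 = 280.
Fisher's inequality: b ≥ v ⇔ 280 ≥ 385? NO.

NO


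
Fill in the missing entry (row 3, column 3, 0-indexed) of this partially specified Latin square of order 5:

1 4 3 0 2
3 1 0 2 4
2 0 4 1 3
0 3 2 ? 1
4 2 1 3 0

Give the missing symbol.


Row 3 contains symbols [0, 1, 2, 3] — missing [4].
Column 3 contains symbols [0, 1, 2, 3] — missing [4].
The missing symbol must appear in both missing sets; intersection = [4].
Therefore the hidden value is 4.

Missing value = 4.


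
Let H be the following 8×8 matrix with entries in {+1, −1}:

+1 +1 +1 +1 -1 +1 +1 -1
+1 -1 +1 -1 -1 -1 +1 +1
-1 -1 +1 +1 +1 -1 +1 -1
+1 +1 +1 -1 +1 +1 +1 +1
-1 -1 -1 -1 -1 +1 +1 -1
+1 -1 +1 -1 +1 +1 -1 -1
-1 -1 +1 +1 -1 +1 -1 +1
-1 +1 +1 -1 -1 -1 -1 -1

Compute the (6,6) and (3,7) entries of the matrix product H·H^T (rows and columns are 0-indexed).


Row 3 of H: [1, 1, 1, -1, 1, 1, 1, 1].
Row 6 of H: [-1, -1, 1, 1, -1, 1, -1, 1].
Row 7 of H: [-1, 1, 1, -1, -1, -1, -1, -1].
(H·H^T)[6][6] = Σ_j H[6][j]·H[6][j] = (-1)² + (-1)² + (1)² + (1)² + (-1)² + (1)² + (-1)² + (1)² = 1 + 1 + 1 + 1 + 1 + 1 + 1 + 1 = 8.
(H·H^T)[3][7] = Σ_j H[3][j]·H[7][j] = (1)·(-1) + (1)·(1) + (1)·(1) + (-1)·(-1) + (1)·(-1) + (1)·(-1) + (1)·(-1) + (1)·(-1) = -1 + 1 + 1 + 1 + -1 + -1 + -1 + -1 = -2.
Rows 3 and 7 are not orthogonal (dot product = -2 ≠ 0), so H is not a Hadamard matrix.

(6,6) entry = 8; (3,7) entry = -2.


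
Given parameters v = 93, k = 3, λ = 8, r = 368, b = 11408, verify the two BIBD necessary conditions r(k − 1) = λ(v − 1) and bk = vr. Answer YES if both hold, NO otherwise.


Condition (i): r(k − 1) = 368·2 = 736; λ(v − 1) = 8·92 = 736. Match? YES.
Condition (ii): bk = 11408·3 = 34224; vr = 93·368 = 34224. Match? YES.
Both conditions hold? YES.

YES


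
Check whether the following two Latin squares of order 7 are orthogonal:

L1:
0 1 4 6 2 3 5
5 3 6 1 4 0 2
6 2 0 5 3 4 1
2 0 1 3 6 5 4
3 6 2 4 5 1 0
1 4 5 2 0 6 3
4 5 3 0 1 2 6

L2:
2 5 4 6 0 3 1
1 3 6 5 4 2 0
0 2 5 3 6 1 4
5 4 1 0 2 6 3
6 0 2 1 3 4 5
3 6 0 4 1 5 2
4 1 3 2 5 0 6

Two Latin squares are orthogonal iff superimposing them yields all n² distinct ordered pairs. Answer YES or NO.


Form the n² = 49 superimposed pairs (L1[i][j], L2[i][j]), row by row (rows and columns indexed from 0):
row 0: (0,2) (1,5) (4,4) (6,6) (2,0) (3,3) (5,1)
row 1: (5,1) (3,3) (6,6) (1,5) (4,4) (0,2) (2,0)
row 2: (6,0) (2,2) (0,5) (5,3) (3,6) (4,1) (1,4)
row 3: (2,5) (0,4) (1,1) (3,0) (6,2) (5,6) (4,3)
row 4: (3,6) (6,0) (2,2) (4,1) (5,3) (1,4) (0,5)
row 5: (1,3) (4,6) (5,0) (2,4) (0,1) (6,5) (3,2)
row 6: (4,4) (5,1) (3,3) (0,2) (1,5) (2,0) (6,6)
Orthogonality requires all 49 pairs distinct.
But the pair (5,1) repeats: cell (0,6) has L1 = 5, L2 = 1, and cell (1,0) has L1 = 5, L2 = 1.
A repeated pair means some other pair never occurs (only 28 distinct pairs out of 49), so the squares are not orthogonal.
Conclusion: NO.

NO


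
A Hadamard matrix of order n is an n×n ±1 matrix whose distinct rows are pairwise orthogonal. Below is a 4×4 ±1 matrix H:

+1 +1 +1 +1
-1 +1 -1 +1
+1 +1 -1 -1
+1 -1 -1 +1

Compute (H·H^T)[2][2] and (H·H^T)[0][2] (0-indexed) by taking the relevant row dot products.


Row 0 of H: [1, 1, 1, 1].
Row 2 of H: [1, 1, -1, -1].
(H·H^T)[2][2] = Σ_j H[2][j]·H[2][j] = (1)² + (1)² + (-1)² + (-1)² = 1 + 1 + 1 + 1 = 4.
(H·H^T)[0][2] = Σ_j H[0][j]·H[2][j] = (1)·(1) + (1)·(1) + (1)·(-1) + (1)·(-1) = 1 + 1 + -1 + -1 = 0.
So rows 0 and 2 are orthogonal; the diagonal entry equals n = 4.

(2,2) entry = 4; (0,2) entry = 0.


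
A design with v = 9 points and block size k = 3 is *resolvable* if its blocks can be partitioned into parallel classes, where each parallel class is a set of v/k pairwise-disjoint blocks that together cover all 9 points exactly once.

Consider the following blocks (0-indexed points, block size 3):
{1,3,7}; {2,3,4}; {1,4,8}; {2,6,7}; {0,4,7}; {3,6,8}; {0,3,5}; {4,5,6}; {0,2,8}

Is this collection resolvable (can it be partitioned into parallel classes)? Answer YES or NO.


v = 9, block size k = 3, number of blocks = 9.
For resolvability, blocks must partition into parallel classes of size v/k = 3.
Total blocks must therefore be a multiple of 3: 9 = 3·3 + 0 ⇒ divisible ✓.
Consider block {2,3,4}. It intersects every other block in the collection, so no parallel class of size 3 can contain it.
Since every block must belong to some parallel class in a resolution, the collection cannot be partitioned into parallel classes.
Resolvable? NO.

NO


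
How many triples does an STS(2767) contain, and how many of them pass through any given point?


An STS(v) is a 2-(v, 3, 1) BIBD: block size k = 3, λ = 1.
Replication: r(k − 1) = λ(v − 1) ⇒ r·2 = 2767 − 1 = 2766 ⇒ r = 1383.
Block count: b = v(v − 1)/6 = 2767·2766/6 = 7653522/6 = 1275587.

r = 1383, b = 1275587.


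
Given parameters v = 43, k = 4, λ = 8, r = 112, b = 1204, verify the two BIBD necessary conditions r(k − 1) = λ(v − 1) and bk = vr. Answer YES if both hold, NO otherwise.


Condition (i): r(k − 1) = 112·3 = 336; λ(v − 1) = 8·42 = 336. Match? YES.
Condition (ii): bk = 1204·4 = 4816; vr = 43·112 = 4816. Match? YES.
Both conditions hold? YES.

YES


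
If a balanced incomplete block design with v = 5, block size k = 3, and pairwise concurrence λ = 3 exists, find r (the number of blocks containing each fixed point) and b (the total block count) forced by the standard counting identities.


Any 2-(v, k, λ) BIBD satisfies two necessary conditions:
  (i)  Each point sits in r blocks, and counting incidences through any fixed point gives r(k − 1) = λ(v − 1), so r = λ(v − 1)/(k − 1).
  (ii) Total incidences bk = vr, so b = vr/k.
Step 1: r = λ(v − 1)/(k − 1) = 3·(5 − 1)/(3 − 1) = 3·4/2 = 12/2 = 6.
Step 2: b = vr/k = 5·6/3 = 30/3 = 10.
Check integrality: r = 6 ∈ Z ✓, b = 10 ∈ Z ✓.
(These identities are necessary conditions: they determine r and b for any design with these parameters, but do not by themselves prove that one exists.)

r = 6, b = 10.


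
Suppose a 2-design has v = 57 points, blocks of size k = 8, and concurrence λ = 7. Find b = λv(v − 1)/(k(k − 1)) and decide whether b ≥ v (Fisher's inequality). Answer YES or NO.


b = λv(v − 1)/(k(k − 1)) = 7·57·56/(8·7) = 22344/56 = 399.
Compare with v = 57: b ≥ v, so Fisher's inequality holds.

YES


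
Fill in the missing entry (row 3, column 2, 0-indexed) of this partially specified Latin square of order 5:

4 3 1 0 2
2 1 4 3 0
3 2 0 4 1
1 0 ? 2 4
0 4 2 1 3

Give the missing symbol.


Row 3 contains symbols [0, 1, 2, 4] — missing [3].
Column 2 contains symbols [0, 1, 2, 4] — missing [3].
The missing symbol must appear in both missing sets; intersection = [3].
Therefore the hidden value is 3.

Missing value = 3.


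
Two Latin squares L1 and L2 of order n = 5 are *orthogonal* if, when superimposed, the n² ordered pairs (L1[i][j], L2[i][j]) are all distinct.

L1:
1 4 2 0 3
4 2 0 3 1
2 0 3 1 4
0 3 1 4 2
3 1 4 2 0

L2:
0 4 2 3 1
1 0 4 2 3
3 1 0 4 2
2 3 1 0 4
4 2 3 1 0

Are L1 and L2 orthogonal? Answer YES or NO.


Form the n² = 25 superimposed pairs (L1[i][j], L2[i][j]), row by row (rows and columns indexed from 0):
row 0: (1,0) (4,4) (2,2) (0,3) (3,1)
row 1: (4,1) (2,0) (0,4) (3,2) (1,3)
row 2: (2,3) (0,1) (3,0) (1,4) (4,2)
row 3: (0,2) (3,3) (1,1) (4,0) (2,4)
row 4: (3,4) (1,2) (4,3) (2,1) (0,0)
Orthogonality requires all 25 pairs distinct.
Check by first coordinate: for each symbol s of L1, list the L2 entries in the n cells where L1 = s; they must all differ.
  L1 = 0: L2 entries (in reading order) 3, 4, 1, 2, 0 — all 5 distinct ✓
  L1 = 1: L2 entries (in reading order) 0, 3, 4, 1, 2 — all 5 distinct ✓
  L1 = 2: L2 entries (in reading order) 2, 0, 3, 4, 1 — all 5 distinct ✓
  L1 = 3: L2 entries (in reading order) 1, 2, 0, 3, 4 — all 5 distinct ✓
  L1 = 4: L2 entries (in reading order) 4, 1, 2, 0, 3 — all 5 distinct ✓
Every symbol of L1 meets every symbol of L2 exactly once, so all 25 pairs are distinct (25 of 25).
Conclusion: YES.

YES


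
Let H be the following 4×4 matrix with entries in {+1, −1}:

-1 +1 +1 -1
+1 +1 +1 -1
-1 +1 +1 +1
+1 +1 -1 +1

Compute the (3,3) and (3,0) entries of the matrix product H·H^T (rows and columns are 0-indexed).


Row 0 of H: [-1, 1, 1, -1].
Row 3 of H: [1, 1, -1, 1].
(H·H^T)[3][3] = Σ_j H[3][j]·H[3][j] = (1)² + (1)² + (-1)² + (1)² = 1 + 1 + 1 + 1 = 4.
(H·H^T)[3][0] = Σ_j H[3][j]·H[0][j] = (1)·(-1) + (1)·(1) + (-1)·(1) + (1)·(-1) = -1 + 1 + -1 + -1 = -2.
Rows 3 and 0 are not orthogonal (dot product = -2 ≠ 0), so H is not a Hadamard matrix.

(3,3) entry = 4; (3,0) entry = -2.


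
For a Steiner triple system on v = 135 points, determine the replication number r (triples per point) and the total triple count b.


An STS(v) is a 2-(v, 3, 1) BIBD: block size k = 3, λ = 1.
Replication: r(k − 1) = λ(v − 1) ⇒ r·2 = 135 − 1 = 134 ⇒ r = 67.
Block count: bk = vr ⇒ b·3 = 135·67 = 9045 ⇒ b = 3015.
(Check via b = v(v − 1)/6 = 135·134/6 = 18090/6 = 3015.)

r = 67, b = 3015.


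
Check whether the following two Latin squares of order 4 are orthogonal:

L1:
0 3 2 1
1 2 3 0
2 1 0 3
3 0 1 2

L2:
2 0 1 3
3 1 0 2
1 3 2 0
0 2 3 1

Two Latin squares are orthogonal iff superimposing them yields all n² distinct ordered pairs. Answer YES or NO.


Form the n² = 16 superimposed pairs (L1[i][j], L2[i][j]), row by row (rows and columns indexed from 0):
row 0: (0,2) (3,0) (2,1) (1,3)
row 1: (1,3) (2,1) (3,0) (0,2)
row 2: (2,1) (1,3) (0,2) (3,0)
row 3: (3,0) (0,2) (1,3) (2,1)
Orthogonality requires all 16 pairs distinct.
But the pair (1,3) repeats: cell (0,3) has L1 = 1, L2 = 3, and cell (1,0) has L1 = 1, L2 = 3.
A repeated pair means some other pair never occurs (only 4 distinct pairs out of 16), so the squares are not orthogonal.
Conclusion: NO.

NO


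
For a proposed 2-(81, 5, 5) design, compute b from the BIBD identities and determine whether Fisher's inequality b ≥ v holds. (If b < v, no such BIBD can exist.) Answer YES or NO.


r = λ(v − 1)/(k − 1) = 5·80/4 = 100.
b = vr/k = 81·100/5 = 1620.
Fisher's inequality: b ≥ v ⇔ 1620 ≥ 81? YES.

YES


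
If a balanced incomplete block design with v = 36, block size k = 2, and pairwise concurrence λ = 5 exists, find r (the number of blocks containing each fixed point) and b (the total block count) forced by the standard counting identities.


Any 2-(v, k, λ) BIBD satisfies two necessary conditions:
  (i)  Each point sits in r blocks, and counting incidences through any fixed point gives r(k − 1) = λ(v − 1), so r = λ(v − 1)/(k − 1).
  (ii) Total incidences bk = vr, so b = vr/k.
Step 1: r = λ(v − 1)/(k − 1) = 5·(36 − 1)/(2 − 1) = 5·35/1 = 175/1 = 175.
Step 2: b = vr/k = 36·175/2 = 6300/2 = 3150.
Check integrality: r = 175 ∈ Z ✓, b = 3150 ∈ Z ✓.
(These identities are necessary conditions: they determine r and b for any design with these parameters, but do not by themselves prove that one exists.)

r = 175, b = 3150.


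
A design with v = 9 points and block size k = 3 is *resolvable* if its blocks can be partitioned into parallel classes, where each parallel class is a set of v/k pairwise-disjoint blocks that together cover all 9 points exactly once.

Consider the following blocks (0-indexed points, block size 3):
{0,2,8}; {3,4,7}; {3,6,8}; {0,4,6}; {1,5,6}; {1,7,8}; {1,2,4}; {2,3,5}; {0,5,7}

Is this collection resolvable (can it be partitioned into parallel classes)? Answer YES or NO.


v = 9, block size k = 3, number of blocks = 9.
For resolvability, blocks must partition into parallel classes of size v/k = 3.
Total blocks must therefore be a multiple of 3: 9 = 3·3 + 0 ⇒ divisible ✓.
Greedy packing gives 3 candidate class(es). Each should be a full parallel class (size 3, covers all 9 points).
  Class 1 (3 blocks): {0,2,8}; {3,4,7}; {1,5,6}. Points covered: [0, 1, 2, 3, 4, 5, 6, 7, 8].
  Class 2 (3 blocks): {3,6,8}; {1,2,4}; {0,5,7}. Points covered: [0, 1, 2, 3, 4, 5, 6, 7, 8].
  Class 3 (3 blocks): {0,4,6}; {1,7,8}; {2,3,5}. Points covered: [0, 1, 2, 3, 4, 5, 6, 7, 8].
All classes full (size 3)? YES. All classes cover every point? YES.
Resolvable? YES.

YES


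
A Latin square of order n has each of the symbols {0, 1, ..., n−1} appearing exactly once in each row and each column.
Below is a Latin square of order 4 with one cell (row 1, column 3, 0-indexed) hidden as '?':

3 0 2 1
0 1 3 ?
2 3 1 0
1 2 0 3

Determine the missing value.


Row 1 contains symbols [0, 1, 3] — missing [2].
Column 3 contains symbols [0, 1, 3] — missing [2].
The missing symbol must appear in both missing sets; intersection = [2].
Therefore the hidden value is 2.

Missing value = 2.


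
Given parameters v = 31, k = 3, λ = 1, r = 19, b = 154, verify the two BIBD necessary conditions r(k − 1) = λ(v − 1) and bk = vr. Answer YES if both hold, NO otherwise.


Condition (i): r(k − 1) = 19·2 = 38; λ(v − 1) = 1·30 = 30. Match? NO.
Condition (ii): bk = 154·3 = 462; vr = 31·19 = 589. Match? NO.
Both conditions hold? NO.

NO


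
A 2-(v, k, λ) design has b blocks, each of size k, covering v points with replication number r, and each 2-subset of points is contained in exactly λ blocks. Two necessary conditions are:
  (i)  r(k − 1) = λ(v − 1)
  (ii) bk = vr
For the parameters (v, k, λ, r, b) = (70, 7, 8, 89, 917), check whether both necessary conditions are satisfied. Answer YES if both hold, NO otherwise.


Condition (i): r(k − 1) = 89·6 = 534; λ(v − 1) = 8·69 = 552. Match? NO.
Condition (ii): bk = 917·7 = 6419; vr = 70·89 = 6230. Match? NO.
Both conditions hold? NO.

NO


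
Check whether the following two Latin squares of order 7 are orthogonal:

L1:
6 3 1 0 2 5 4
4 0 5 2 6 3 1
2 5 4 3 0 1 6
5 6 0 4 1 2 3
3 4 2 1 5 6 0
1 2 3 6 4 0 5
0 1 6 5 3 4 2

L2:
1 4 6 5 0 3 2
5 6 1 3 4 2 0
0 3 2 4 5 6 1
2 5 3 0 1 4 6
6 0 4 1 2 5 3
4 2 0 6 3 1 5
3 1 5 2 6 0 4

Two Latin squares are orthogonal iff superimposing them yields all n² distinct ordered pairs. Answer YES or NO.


Form the n² = 49 superimposed pairs (L1[i][j], L2[i][j]), row by row (rows and columns indexed from 0):
row 0: (6,1) (3,4) (1,6) (0,5) (2,0) (5,3) (4,2)
row 1: (4,5) (0,6) (5,1) (2,3) (6,4) (3,2) (1,0)
row 2: (2,0) (5,3) (4,2) (3,4) (0,5) (1,6) (6,1)
row 3: (5,2) (6,5) (0,3) (4,0) (1,1) (2,4) (3,6)
row 4: (3,6) (4,0) (2,4) (1,1) (5,2) (6,5) (0,3)
row 5: (1,4) (2,2) (3,0) (6,6) (4,3) (0,1) (5,5)
row 6: (0,3) (1,1) (6,5) (5,2) (3,6) (4,0) (2,4)
Orthogonality requires all 49 pairs distinct.
But the pair (2,0) repeats: cell (0,4) has L1 = 2, L2 = 0, and cell (2,0) has L1 = 2, L2 = 0.
A repeated pair means some other pair never occurs (only 28 distinct pairs out of 49), so the squares are not orthogonal.
Conclusion: NO.

NO


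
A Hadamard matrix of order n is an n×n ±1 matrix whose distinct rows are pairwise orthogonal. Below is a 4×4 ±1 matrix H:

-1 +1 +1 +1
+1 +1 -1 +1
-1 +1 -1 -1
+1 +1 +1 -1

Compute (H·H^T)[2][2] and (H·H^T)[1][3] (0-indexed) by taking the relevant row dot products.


Row 1 of H: [1, 1, -1, 1].
Row 2 of H: [-1, 1, -1, -1].
Row 3 of H: [1, 1, 1, -1].
(H·H^T)[2][2] = Σ_j H[2][j]·H[2][j] = (-1)² + (1)² + (-1)² + (-1)² = 1 + 1 + 1 + 1 = 4.
(H·H^T)[1][3] = Σ_j H[1][j]·H[3][j] = (1)·(1) + (1)·(1) + (-1)·(1) + (1)·(-1) = 1 + 1 + -1 + -1 = 0.
So rows 1 and 3 are orthogonal; the diagonal entry equals n = 4.

(2,2) entry = 4; (1,3) entry = 0.


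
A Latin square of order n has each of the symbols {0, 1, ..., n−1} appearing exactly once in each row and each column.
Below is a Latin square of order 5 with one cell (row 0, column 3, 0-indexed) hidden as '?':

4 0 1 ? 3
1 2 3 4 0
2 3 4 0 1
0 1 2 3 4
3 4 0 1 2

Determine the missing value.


Row 0 contains symbols [0, 1, 3, 4] — missing [2].
Column 3 contains symbols [0, 1, 3, 4] — missing [2].
The missing symbol must appear in both missing sets; intersection = [2].
Therefore the hidden value is 2.

Missing value = 2.


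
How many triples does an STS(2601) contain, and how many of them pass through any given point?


An STS(v) is a 2-(v, 3, 1) BIBD: block size k = 3, λ = 1.
Replication: r(k − 1) = λ(v − 1) ⇒ r·2 = 2601 − 1 = 2600 ⇒ r = 1300.
Block count: b = v(v − 1)/6 = 2601·2600/6 = 6762600/6 = 1127100.

r = 1300, b = 1127100.


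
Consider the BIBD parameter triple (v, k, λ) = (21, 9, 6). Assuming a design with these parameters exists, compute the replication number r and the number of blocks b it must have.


Any 2-(v, k, λ) BIBD satisfies two necessary conditions:
  (i)  Each point sits in r blocks, and counting incidences through any fixed point gives r(k − 1) = λ(v − 1), so r = λ(v − 1)/(k − 1).
  (ii) Total incidences bk = vr, so b = vr/k.
Step 1: r = λ(v − 1)/(k − 1) = 6·(21 − 1)/(9 − 1) = 6·20/8 = 120/8 = 15.
Step 2: b = vr/k = 21·15/9 = 315/9 = 35.
Check integrality: r = 15 ∈ Z ✓, b = 35 ∈ Z ✓.
(These identities are necessary conditions: they determine r and b for any design with these parameters, but do not by themselves prove that one exists.)

r = 15, b = 35.


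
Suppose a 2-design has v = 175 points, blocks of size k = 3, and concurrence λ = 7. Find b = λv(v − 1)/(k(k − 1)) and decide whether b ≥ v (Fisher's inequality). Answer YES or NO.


b = λv(v − 1)/(k(k − 1)) = 7·175·174/(3·2) = 213150/6 = 35525.
Compare with v = 175: b ≥ v, so Fisher's inequality holds.

YES


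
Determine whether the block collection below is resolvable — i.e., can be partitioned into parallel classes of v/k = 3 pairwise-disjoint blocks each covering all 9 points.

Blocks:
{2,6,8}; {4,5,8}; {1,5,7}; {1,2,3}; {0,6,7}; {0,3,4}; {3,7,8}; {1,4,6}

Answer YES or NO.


v = 9, block size k = 3, number of blocks = 8.
For resolvability, blocks must partition into parallel classes of size v/k = 3.
Total blocks must therefore be a multiple of 3: 8 = 3·2 + 2 ⇒ not divisible ✗.
Resolvable? NO.

NO


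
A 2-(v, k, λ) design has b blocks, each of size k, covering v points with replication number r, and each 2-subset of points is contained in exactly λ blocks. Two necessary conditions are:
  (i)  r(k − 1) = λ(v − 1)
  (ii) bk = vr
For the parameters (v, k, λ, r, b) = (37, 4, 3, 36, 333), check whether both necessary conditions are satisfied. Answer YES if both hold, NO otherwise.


Condition (i): r(k − 1) = 36·3 = 108; λ(v − 1) = 3·36 = 108. Match? YES.
Condition (ii): bk = 333·4 = 1332; vr = 37·36 = 1332. Match? YES.
Both conditions hold? YES.

YES


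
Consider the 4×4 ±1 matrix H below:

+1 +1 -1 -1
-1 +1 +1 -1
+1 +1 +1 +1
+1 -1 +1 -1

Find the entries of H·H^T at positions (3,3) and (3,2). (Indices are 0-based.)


Row 2 of H: [1, 1, 1, 1].
Row 3 of H: [1, -1, 1, -1].
(H·H^T)[3][3] = Σ_j H[3][j]·H[3][j] = (1)² + (-1)² + (1)² + (-1)² = 1 + 1 + 1 + 1 = 4.
(H·H^T)[3][2] = Σ_j H[3][j]·H[2][j] = (1)·(1) + (-1)·(1) + (1)·(1) + (-1)·(1) = 1 + -1 + 1 + -1 = 0.
So rows 3 and 2 are orthogonal; the diagonal entry equals n = 4.

(3,3) entry = 4; (3,2) entry = 0.


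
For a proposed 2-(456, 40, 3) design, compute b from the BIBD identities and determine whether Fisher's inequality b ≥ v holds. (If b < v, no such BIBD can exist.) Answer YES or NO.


r = λ(v − 1)/(k − 1) = 3·455/39 = 35.
b = vr/k = 456·35/40 = 399.
Fisher's inequality: b ≥ v ⇔ 399 ≥ 456? NO.

NO


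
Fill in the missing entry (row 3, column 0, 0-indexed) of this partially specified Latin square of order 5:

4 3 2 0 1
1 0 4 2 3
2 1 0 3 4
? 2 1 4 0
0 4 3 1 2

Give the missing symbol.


Row 3 contains symbols [0, 1, 2, 4] — missing [3].
Column 0 contains symbols [0, 1, 2, 4] — missing [3].
The missing symbol must appear in both missing sets; intersection = [3].
Therefore the hidden value is 3.

Missing value = 3.


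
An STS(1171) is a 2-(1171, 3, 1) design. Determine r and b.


An STS(v) is a 2-(v, 3, 1) BIBD: block size k = 3, λ = 1.
Replication: r(k − 1) = λ(v − 1) ⇒ r·2 = 1171 − 1 = 1170 ⇒ r = 585.
Block count: b = v(v − 1)/6 = 1171·1170/6 = 1370070/6 = 228345.

r = 585, b = 228345.


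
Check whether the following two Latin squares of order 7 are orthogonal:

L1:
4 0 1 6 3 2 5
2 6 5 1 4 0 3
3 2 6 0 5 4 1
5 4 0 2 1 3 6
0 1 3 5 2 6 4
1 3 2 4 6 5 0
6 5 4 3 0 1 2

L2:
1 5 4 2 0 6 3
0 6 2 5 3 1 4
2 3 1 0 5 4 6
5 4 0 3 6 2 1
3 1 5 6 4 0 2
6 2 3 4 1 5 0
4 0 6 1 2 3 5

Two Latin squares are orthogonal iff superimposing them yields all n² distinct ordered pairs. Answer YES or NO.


Form the n² = 49 superimposed pairs (L1[i][j], L2[i][j]), row by row (rows and columns indexed from 0):
row 0: (4,1) (0,5) (1,4) (6,2) (3,0) (2,6) (5,3)
row 1: (2,0) (6,6) (5,2) (1,5) (4,3) (0,1) (3,4)
row 2: (3,2) (2,3) (6,1) (0,0) (5,5) (4,4) (1,6)
row 3: (5,5) (4,4) (0,0) (2,3) (1,6) (3,2) (6,1)
row 4: (0,3) (1,1) (3,5) (5,6) (2,4) (6,0) (4,2)
row 5: (1,6) (3,2) (2,3) (4,4) (6,1) (5,5) (0,0)
row 6: (6,4) (5,0) (4,6) (3,1) (0,2) (1,3) (2,5)
Orthogonality requires all 49 pairs distinct.
But the pair (5,5) repeats: cell (2,4) has L1 = 5, L2 = 5, and cell (3,0) has L1 = 5, L2 = 5.
A repeated pair means some other pair never occurs (only 35 distinct pairs out of 49), so the squares are not orthogonal.
Conclusion: NO.

NO


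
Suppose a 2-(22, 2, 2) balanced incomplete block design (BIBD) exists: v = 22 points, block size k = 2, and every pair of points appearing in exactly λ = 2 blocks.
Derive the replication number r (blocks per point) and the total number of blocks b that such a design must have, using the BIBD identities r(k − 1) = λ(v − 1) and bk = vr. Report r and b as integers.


Any 2-(v, k, λ) BIBD satisfies two necessary conditions:
  (i)  Each point sits in r blocks, and counting incidences through any fixed point gives r(k − 1) = λ(v − 1), so r = λ(v − 1)/(k − 1).
  (ii) Total incidences bk = vr, so b = vr/k.
Step 1: r = λ(v − 1)/(k − 1) = 2·(22 − 1)/(2 − 1) = 2·21/1 = 42/1 = 42.
Step 2: b = vr/k = 22·42/2 = 924/2 = 462.
Check integrality: r = 42 ∈ Z ✓, b = 462 ∈ Z ✓.
(These identities are necessary conditions: they determine r and b for any design with these parameters, but do not by themselves prove that one exists.)

r = 42, b = 462.


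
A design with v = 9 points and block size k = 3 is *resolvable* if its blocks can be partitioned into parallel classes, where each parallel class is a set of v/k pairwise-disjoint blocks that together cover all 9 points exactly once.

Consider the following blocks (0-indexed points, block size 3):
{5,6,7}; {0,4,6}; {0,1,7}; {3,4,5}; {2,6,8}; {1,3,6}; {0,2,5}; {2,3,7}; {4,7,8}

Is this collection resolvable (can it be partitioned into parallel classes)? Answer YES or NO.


v = 9, block size k = 3, number of blocks = 9.
For resolvability, blocks must partition into parallel classes of size v/k = 3.
Total blocks must therefore be a multiple of 3: 9 = 3·3 + 0 ⇒ divisible ✓.
Consider block {5,6,7}. It intersects every other block in the collection, so no parallel class of size 3 can contain it.
Since every block must belong to some parallel class in a resolution, the collection cannot be partitioned into parallel classes.
Resolvable? NO.

NO


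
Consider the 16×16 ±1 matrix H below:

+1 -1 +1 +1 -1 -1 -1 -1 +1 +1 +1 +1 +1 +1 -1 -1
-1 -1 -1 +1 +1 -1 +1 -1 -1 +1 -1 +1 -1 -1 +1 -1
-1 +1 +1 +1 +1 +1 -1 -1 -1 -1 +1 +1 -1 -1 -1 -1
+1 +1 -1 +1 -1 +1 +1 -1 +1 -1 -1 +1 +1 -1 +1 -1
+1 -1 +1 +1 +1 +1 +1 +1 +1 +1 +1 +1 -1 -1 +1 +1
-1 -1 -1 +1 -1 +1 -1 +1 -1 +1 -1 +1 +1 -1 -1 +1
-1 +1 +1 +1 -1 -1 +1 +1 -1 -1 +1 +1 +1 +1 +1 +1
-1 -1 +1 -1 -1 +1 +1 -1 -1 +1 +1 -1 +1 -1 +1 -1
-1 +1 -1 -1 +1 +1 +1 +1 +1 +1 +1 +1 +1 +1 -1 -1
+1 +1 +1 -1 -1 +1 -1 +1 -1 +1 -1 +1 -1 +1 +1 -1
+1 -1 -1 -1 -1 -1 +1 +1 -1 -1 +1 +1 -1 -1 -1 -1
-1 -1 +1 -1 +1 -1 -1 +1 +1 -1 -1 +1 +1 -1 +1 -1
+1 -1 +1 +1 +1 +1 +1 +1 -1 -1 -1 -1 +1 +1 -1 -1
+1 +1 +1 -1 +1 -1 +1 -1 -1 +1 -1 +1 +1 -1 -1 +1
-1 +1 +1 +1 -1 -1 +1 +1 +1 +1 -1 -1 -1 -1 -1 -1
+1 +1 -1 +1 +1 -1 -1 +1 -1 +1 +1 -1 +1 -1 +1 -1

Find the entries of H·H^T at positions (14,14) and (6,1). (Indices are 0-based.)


Row 1 of H: [-1, -1, -1, 1, 1, -1, 1, -1, -1, 1, -1, 1, -1, -1, 1, -1].
Row 6 of H: [-1, 1, 1, 1, -1, -1, 1, 1, -1, -1, 1, 1, 1, 1, 1, 1].
Row 14 of H: [-1, 1, 1, 1, -1, -1, 1, 1, 1, 1, -1, -1, -1, -1, -1, -1].
(H·H^T)[14][14] = Σ_j H[14][j]·H[14][j] = (-1)² + (1)² + (1)² + (1)² + (-1)² + (-1)² + (1)² + (1)² + (1)² + (1)² + (-1)² + (-1)² + (-1)² + (-1)² + (-1)² + (-1)² = 1 + 1 + 1 + 1 + 1 + 1 + 1 + 1 + 1 + 1 + 1 + 1 + 1 + 1 + 1 + 1 = 16.
(H·H^T)[6][1] = Σ_j H[6][j]·H[1][j] = (-1)·(-1) + (1)·(-1) + (1)·(-1) + (1)·(1) + (-1)·(1) + (-1)·(-1) + (1)·(1) + (1)·(-1) + (-1)·(-1) + (-1)·(1) + (1)·(-1) + (1)·(1) + (1)·(-1) + (1)·(-1) + (1)·(1) + (1)·(-1) = 1 + -1 + -1 + 1 + -1 + 1 + 1 + -1 + 1 + -1 + -1 + 1 + -1 + -1 + 1 + -1 = -2.
Rows 6 and 1 are not orthogonal (dot product = -2 ≠ 0), so H is not a Hadamard matrix.

(14,14) entry = 16; (6,1) entry = -2.
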